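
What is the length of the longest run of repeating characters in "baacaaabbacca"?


Input: "baacaaabbacca"
Scanning for longest run:
  Position 1 ('a'): new char, reset run to 1
  Position 2 ('a'): continues run of 'a', length=2
  Position 3 ('c'): new char, reset run to 1
  Position 4 ('a'): new char, reset run to 1
  Position 5 ('a'): continues run of 'a', length=2
  Position 6 ('a'): continues run of 'a', length=3
  Position 7 ('b'): new char, reset run to 1
  Position 8 ('b'): continues run of 'b', length=2
  Position 9 ('a'): new char, reset run to 1
  Position 10 ('c'): new char, reset run to 1
  Position 11 ('c'): continues run of 'c', length=2
  Position 12 ('a'): new char, reset run to 1
Longest run: 'a' with length 3

3


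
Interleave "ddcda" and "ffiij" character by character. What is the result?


Interleaving "ddcda" and "ffiij":
  Position 0: 'd' from first, 'f' from second => "df"
  Position 1: 'd' from first, 'f' from second => "df"
  Position 2: 'c' from first, 'i' from second => "ci"
  Position 3: 'd' from first, 'i' from second => "di"
  Position 4: 'a' from first, 'j' from second => "aj"
Result: dfdfcidiaj

dfdfcidiaj


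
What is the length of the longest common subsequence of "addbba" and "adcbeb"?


LCS of "addbba" and "adcbeb"
DP table:
           a    d    c    b    e    b
      0    0    0    0    0    0    0
  a   0    1    1    1    1    1    1
  d   0    1    2    2    2    2    2
  d   0    1    2    2    2    2    2
  b   0    1    2    2    3    3    3
  b   0    1    2    2    3    3    4
  a   0    1    2    2    3    3    4
LCS length = dp[6][6] = 4

4


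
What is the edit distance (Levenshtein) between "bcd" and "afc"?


Computing edit distance: "bcd" -> "afc"
DP table:
           a    f    c
      0    1    2    3
  b   1    1    2    3
  c   2    2    2    2
  d   3    3    3    3
Edit distance = dp[3][3] = 3

3


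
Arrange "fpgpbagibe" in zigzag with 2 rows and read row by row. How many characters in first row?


Zigzag "fpgpbagibe" into 2 rows:
Placing characters:
  'f' => row 0
  'p' => row 1
  'g' => row 0
  'p' => row 1
  'b' => row 0
  'a' => row 1
  'g' => row 0
  'i' => row 1
  'b' => row 0
  'e' => row 1
Rows:
  Row 0: "fgbgb"
  Row 1: "ppaie"
First row length: 5

5


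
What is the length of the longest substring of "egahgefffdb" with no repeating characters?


Input: "egahgefffdb"
Sliding window (track last position of each char):
  Position 0 ('e'): window [0,0] length 1 -- new best
  Position 1 ('g'): window [0,1] length 2 -- new best
  Position 2 ('a'): window [0,2] length 3 -- new best
  Position 3 ('h'): window [0,3] length 4 -- new best
  Position 4 ('g'): repeat (last at 1), move window start to 2
  Position 4 ('g'): window [2,4] length 3
  Position 5 ('e'): window [2,5] length 4
  Position 6 ('f'): window [2,6] length 5 -- new best
  Position 7 ('f'): repeat (last at 6), move window start to 7
  Position 7 ('f'): window [7,7] length 1
  Position 8 ('f'): repeat (last at 7), move window start to 8
  Position 8 ('f'): window [8,8] length 1
  Position 9 ('d'): window [8,9] length 2
  Position 10 ('b'): window [8,10] length 3
Longest substring with no repeats: "ahgef" with length 5

5


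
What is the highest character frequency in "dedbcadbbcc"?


Input: dedbcadbbcc
Character counts:
  'a': 1
  'b': 3
  'c': 3
  'd': 3
  'e': 1
Maximum frequency: 3

3


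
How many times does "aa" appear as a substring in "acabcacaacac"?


Searching for "aa" in "acabcacaacac"
Scanning each position:
  Position 0: "ac" => no
  Position 1: "ca" => no
  Position 2: "ab" => no
  Position 3: "bc" => no
  Position 4: "ca" => no
  Position 5: "ac" => no
  Position 6: "ca" => no
  Position 7: "aa" => MATCH
  Position 8: "ac" => no
  Position 9: "ca" => no
  Position 10: "ac" => no
Total occurrences: 1

1


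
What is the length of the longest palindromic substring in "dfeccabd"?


Input: "dfeccabd"
Checking substrings for palindromes:
  [3:5] "cc" (len 2) => palindrome
Longest palindromic substring: "cc" with length 2

2


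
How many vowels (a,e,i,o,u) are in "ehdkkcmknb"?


Input: ehdkkcmknb
Checking each character:
  'e' at position 0: vowel (running total: 1)
  'h' at position 1: consonant
  'd' at position 2: consonant
  'k' at position 3: consonant
  'k' at position 4: consonant
  'c' at position 5: consonant
  'm' at position 6: consonant
  'k' at position 7: consonant
  'n' at position 8: consonant
  'b' at position 9: consonant
Total vowels: 1

1


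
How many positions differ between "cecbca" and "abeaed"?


Comparing "cecbca" and "abeaed" position by position:
  Position 0: 'c' vs 'a' => DIFFER
  Position 1: 'e' vs 'b' => DIFFER
  Position 2: 'c' vs 'e' => DIFFER
  Position 3: 'b' vs 'a' => DIFFER
  Position 4: 'c' vs 'e' => DIFFER
  Position 5: 'a' vs 'd' => DIFFER
Positions that differ: 6

6


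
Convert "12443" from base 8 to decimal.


Input: "12443" in base 8
Positional expansion:
  Digit '1' (value 1) x 8^4 = 4096
  Digit '2' (value 2) x 8^3 = 1024
  Digit '4' (value 4) x 8^2 = 256
  Digit '4' (value 4) x 8^1 = 32
  Digit '3' (value 3) x 8^0 = 3
Sum = 5411

5411


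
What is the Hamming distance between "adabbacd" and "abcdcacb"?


Comparing "adabbacd" and "abcdcacb" position by position:
  Position 0: 'a' vs 'a' => same
  Position 1: 'd' vs 'b' => differ
  Position 2: 'a' vs 'c' => differ
  Position 3: 'b' vs 'd' => differ
  Position 4: 'b' vs 'c' => differ
  Position 5: 'a' vs 'a' => same
  Position 6: 'c' vs 'c' => same
  Position 7: 'd' vs 'b' => differ
Total differences (Hamming distance): 5

5


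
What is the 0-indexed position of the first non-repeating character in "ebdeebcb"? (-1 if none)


Input: ebdeebcb
Character frequencies:
  'b': 3
  'c': 1
  'd': 1
  'e': 3
Scanning left to right for freq == 1:
  Position 0 ('e'): freq=3, skip
  Position 1 ('b'): freq=3, skip
  Position 2 ('d'): unique! => answer = 2

2


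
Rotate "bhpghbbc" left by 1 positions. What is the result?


Input: "bhpghbbc", rotate left by 1
First 1 characters: "b"
Remaining characters: "hpghbbc"
Concatenate remaining + first: "hpghbbc" + "b" = "hpghbbcb"

hpghbbcb


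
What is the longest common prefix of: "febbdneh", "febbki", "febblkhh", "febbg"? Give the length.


Words: febbdneh, febbki, febblkhh, febbg
  Position 0: all 'f' => match
  Position 1: all 'e' => match
  Position 2: all 'b' => match
  Position 3: all 'b' => match
  Position 4: ('d', 'k', 'l', 'g') => mismatch, stop
LCP = "febb" (length 4)

4


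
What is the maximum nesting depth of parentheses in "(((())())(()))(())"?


Input: "(((())())(()))(())"
Tracking depth:
  Position 0 '(': depth becomes 1
  Position 1 '(': depth becomes 2
  Position 2 '(': depth becomes 3
  Position 3 '(': depth becomes 4
  Position 4 ')': depth becomes 3
  Position 5 ')': depth becomes 2
  Position 6 '(': depth becomes 3
  Position 7 ')': depth becomes 2
  Position 8 ')': depth becomes 1
  Position 9 '(': depth becomes 2
  Position 10 '(': depth becomes 3
  Position 11 ')': depth becomes 2
  Position 12 ')': depth becomes 1
  Position 13 ')': depth becomes 0
  Position 14 '(': depth becomes 1
  Position 15 '(': depth becomes 2
  Position 16 ')': depth becomes 1
  Position 17 ')': depth becomes 0
Maximum depth reached: 4

4


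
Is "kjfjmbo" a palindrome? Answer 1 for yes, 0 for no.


Input: kjfjmbo
Reversed: obmjfjk
  Compare pos 0 ('k') with pos 6 ('o'): MISMATCH
  Compare pos 1 ('j') with pos 5 ('b'): MISMATCH
  Compare pos 2 ('f') with pos 4 ('m'): MISMATCH
Result: not a palindrome

0


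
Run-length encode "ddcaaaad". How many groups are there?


Input: ddcaaaad
Scanning for consecutive runs:
  Group 1: 'd' x 2 (positions 0-1)
  Group 2: 'c' x 1 (positions 2-2)
  Group 3: 'a' x 4 (positions 3-6)
  Group 4: 'd' x 1 (positions 7-7)
Total groups: 4

4


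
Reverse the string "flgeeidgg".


Input: flgeeidgg
Reading characters right to left:
  Position 8: 'g'
  Position 7: 'g'
  Position 6: 'd'
  Position 5: 'i'
  Position 4: 'e'
  Position 3: 'e'
  Position 2: 'g'
  Position 1: 'l'
  Position 0: 'f'
Reversed: ggdieeglf

ggdieeglf


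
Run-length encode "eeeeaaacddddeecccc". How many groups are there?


Input: eeeeaaacddddeecccc
Scanning for consecutive runs:
  Group 1: 'e' x 4 (positions 0-3)
  Group 2: 'a' x 3 (positions 4-6)
  Group 3: 'c' x 1 (positions 7-7)
  Group 4: 'd' x 4 (positions 8-11)
  Group 5: 'e' x 2 (positions 12-13)
  Group 6: 'c' x 4 (positions 14-17)
Total groups: 6

6


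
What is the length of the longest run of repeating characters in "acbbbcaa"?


Input: "acbbbcaa"
Scanning for longest run:
  Position 1 ('c'): new char, reset run to 1
  Position 2 ('b'): new char, reset run to 1
  Position 3 ('b'): continues run of 'b', length=2
  Position 4 ('b'): continues run of 'b', length=3
  Position 5 ('c'): new char, reset run to 1
  Position 6 ('a'): new char, reset run to 1
  Position 7 ('a'): continues run of 'a', length=2
Longest run: 'b' with length 3

3


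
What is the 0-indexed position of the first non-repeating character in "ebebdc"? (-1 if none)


Input: ebebdc
Character frequencies:
  'b': 2
  'c': 1
  'd': 1
  'e': 2
Scanning left to right for freq == 1:
  Position 0 ('e'): freq=2, skip
  Position 1 ('b'): freq=2, skip
  Position 2 ('e'): freq=2, skip
  Position 3 ('b'): freq=2, skip
  Position 4 ('d'): unique! => answer = 4

4


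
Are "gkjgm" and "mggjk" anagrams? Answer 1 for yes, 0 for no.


Strings: "gkjgm", "mggjk"
Sorted first:  ggjkm
Sorted second: ggjkm
Sorted forms match => anagrams

1


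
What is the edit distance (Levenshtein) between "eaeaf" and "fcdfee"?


Computing edit distance: "eaeaf" -> "fcdfee"
DP table:
           f    c    d    f    e    e
      0    1    2    3    4    5    6
  e   1    1    2    3    4    4    5
  a   2    2    2    3    4    5    5
  e   3    3    3    3    4    4    5
  a   4    4    4    4    4    5    5
  f   5    4    5    5    4    5    6
Edit distance = dp[5][6] = 6

6


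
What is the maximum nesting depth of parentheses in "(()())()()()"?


Input: "(()())()()()"
Tracking depth:
  Position 0 '(': depth becomes 1
  Position 1 '(': depth becomes 2
  Position 2 ')': depth becomes 1
  Position 3 '(': depth becomes 2
  Position 4 ')': depth becomes 1
  Position 5 ')': depth becomes 0
  Position 6 '(': depth becomes 1
  Position 7 ')': depth becomes 0
  Position 8 '(': depth becomes 1
  Position 9 ')': depth becomes 0
  Position 10 '(': depth becomes 1
  Position 11 ')': depth becomes 0
Maximum depth reached: 2

2


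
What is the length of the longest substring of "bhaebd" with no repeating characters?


Input: "bhaebd"
Sliding window (track last position of each char):
  Position 0 ('b'): window [0,0] length 1 -- new best
  Position 1 ('h'): window [0,1] length 2 -- new best
  Position 2 ('a'): window [0,2] length 3 -- new best
  Position 3 ('e'): window [0,3] length 4 -- new best
  Position 4 ('b'): repeat (last at 0), move window start to 1
  Position 4 ('b'): window [1,4] length 4
  Position 5 ('d'): window [1,5] length 5 -- new best
Longest substring with no repeats: "haebd" with length 5

5


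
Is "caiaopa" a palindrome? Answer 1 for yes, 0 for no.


Input: caiaopa
Reversed: apoaiac
  Compare pos 0 ('c') with pos 6 ('a'): MISMATCH
  Compare pos 1 ('a') with pos 5 ('p'): MISMATCH
  Compare pos 2 ('i') with pos 4 ('o'): MISMATCH
Result: not a palindrome

0


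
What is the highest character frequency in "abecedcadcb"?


Input: abecedcadcb
Character counts:
  'a': 2
  'b': 2
  'c': 3
  'd': 2
  'e': 2
Maximum frequency: 3

3


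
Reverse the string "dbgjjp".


Input: dbgjjp
Reading characters right to left:
  Position 5: 'p'
  Position 4: 'j'
  Position 3: 'j'
  Position 2: 'g'
  Position 1: 'b'
  Position 0: 'd'
Reversed: pjjgbd

pjjgbd


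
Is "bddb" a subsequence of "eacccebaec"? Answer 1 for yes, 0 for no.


Check if "bddb" is a subsequence of "eacccebaec"
Greedy scan:
  Position 0 ('e'): no match needed
  Position 1 ('a'): no match needed
  Position 2 ('c'): no match needed
  Position 3 ('c'): no match needed
  Position 4 ('c'): no match needed
  Position 5 ('e'): no match needed
  Position 6 ('b'): matches sub[0] = 'b'
  Position 7 ('a'): no match needed
  Position 8 ('e'): no match needed
  Position 9 ('c'): no match needed
Only matched 1/4 characters => not a subsequence

0


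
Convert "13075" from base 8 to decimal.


Input: "13075" in base 8
Positional expansion:
  Digit '1' (value 1) x 8^4 = 4096
  Digit '3' (value 3) x 8^3 = 1536
  Digit '0' (value 0) x 8^2 = 0
  Digit '7' (value 7) x 8^1 = 56
  Digit '5' (value 5) x 8^0 = 5
Sum = 5693

5693


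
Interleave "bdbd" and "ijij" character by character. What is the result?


Interleaving "bdbd" and "ijij":
  Position 0: 'b' from first, 'i' from second => "bi"
  Position 1: 'd' from first, 'j' from second => "dj"
  Position 2: 'b' from first, 'i' from second => "bi"
  Position 3: 'd' from first, 'j' from second => "dj"
Result: bidjbidj

bidjbidj


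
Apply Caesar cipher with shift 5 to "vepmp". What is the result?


Caesar cipher: shift "vepmp" by 5
  'v' (pos 21) + 5 = pos 0 = 'a'
  'e' (pos 4) + 5 = pos 9 = 'j'
  'p' (pos 15) + 5 = pos 20 = 'u'
  'm' (pos 12) + 5 = pos 17 = 'r'
  'p' (pos 15) + 5 = pos 20 = 'u'
Result: ajuru

ajuru


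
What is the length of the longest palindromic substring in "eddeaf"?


Input: "eddeaf"
Checking substrings for palindromes:
  [0:4] "edde" (len 4) => palindrome
  [1:3] "dd" (len 2) => palindrome
Longest palindromic substring: "edde" with length 4

4


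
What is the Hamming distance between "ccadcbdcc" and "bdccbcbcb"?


Comparing "ccadcbdcc" and "bdccbcbcb" position by position:
  Position 0: 'c' vs 'b' => differ
  Position 1: 'c' vs 'd' => differ
  Position 2: 'a' vs 'c' => differ
  Position 3: 'd' vs 'c' => differ
  Position 4: 'c' vs 'b' => differ
  Position 5: 'b' vs 'c' => differ
  Position 6: 'd' vs 'b' => differ
  Position 7: 'c' vs 'c' => same
  Position 8: 'c' vs 'b' => differ
Total differences (Hamming distance): 8

8


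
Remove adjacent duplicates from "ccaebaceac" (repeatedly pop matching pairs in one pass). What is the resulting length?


Input: ccaebaceac
Stack-based adjacent duplicate removal:
  Read 'c': push. Stack: c
  Read 'c': matches stack top 'c' => pop. Stack: (empty)
  Read 'a': push. Stack: a
  Read 'e': push. Stack: ae
  Read 'b': push. Stack: aeb
  Read 'a': push. Stack: aeba
  Read 'c': push. Stack: aebac
  Read 'e': push. Stack: aebace
  Read 'a': push. Stack: aebacea
  Read 'c': push. Stack: aebaceac
Final stack: "aebaceac" (length 8)

8


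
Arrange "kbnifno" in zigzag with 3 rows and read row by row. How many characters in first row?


Zigzag "kbnifno" into 3 rows:
Placing characters:
  'k' => row 0
  'b' => row 1
  'n' => row 2
  'i' => row 1
  'f' => row 0
  'n' => row 1
  'o' => row 2
Rows:
  Row 0: "kf"
  Row 1: "bin"
  Row 2: "no"
First row length: 2

2


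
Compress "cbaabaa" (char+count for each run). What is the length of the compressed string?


Input: cbaabaa
Runs:
  'c' x 1 => "c1"
  'b' x 1 => "b1"
  'a' x 2 => "a2"
  'b' x 1 => "b1"
  'a' x 2 => "a2"
Compressed: "c1b1a2b1a2"
Compressed length: 10

10


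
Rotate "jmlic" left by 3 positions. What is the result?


Input: "jmlic", rotate left by 3
First 3 characters: "jml"
Remaining characters: "ic"
Concatenate remaining + first: "ic" + "jml" = "icjml"

icjml


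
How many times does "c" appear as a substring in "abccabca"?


Searching for "c" in "abccabca"
Scanning each position:
  Position 0: "a" => no
  Position 1: "b" => no
  Position 2: "c" => MATCH
  Position 3: "c" => MATCH
  Position 4: "a" => no
  Position 5: "b" => no
  Position 6: "c" => MATCH
  Position 7: "a" => no
Total occurrences: 3

3


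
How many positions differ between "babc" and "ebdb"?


Comparing "babc" and "ebdb" position by position:
  Position 0: 'b' vs 'e' => DIFFER
  Position 1: 'a' vs 'b' => DIFFER
  Position 2: 'b' vs 'd' => DIFFER
  Position 3: 'c' vs 'b' => DIFFER
Positions that differ: 4

4


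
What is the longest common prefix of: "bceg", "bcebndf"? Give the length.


Words: bceg, bcebndf
  Position 0: all 'b' => match
  Position 1: all 'c' => match
  Position 2: all 'e' => match
  Position 3: ('g', 'b') => mismatch, stop
LCP = "bce" (length 3)

3


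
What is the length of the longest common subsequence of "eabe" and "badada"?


LCS of "eabe" and "badada"
DP table:
           b    a    d    a    d    a
      0    0    0    0    0    0    0
  e   0    0    0    0    0    0    0
  a   0    0    1    1    1    1    1
  b   0    1    1    1    1    1    1
  e   0    1    1    1    1    1    1
LCS length = dp[4][6] = 1

1


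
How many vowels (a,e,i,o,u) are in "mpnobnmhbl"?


Input: mpnobnmhbl
Checking each character:
  'm' at position 0: consonant
  'p' at position 1: consonant
  'n' at position 2: consonant
  'o' at position 3: vowel (running total: 1)
  'b' at position 4: consonant
  'n' at position 5: consonant
  'm' at position 6: consonant
  'h' at position 7: consonant
  'b' at position 8: consonant
  'l' at position 9: consonant
Total vowels: 1

1


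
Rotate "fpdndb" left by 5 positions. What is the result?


Input: "fpdndb", rotate left by 5
First 5 characters: "fpdnd"
Remaining characters: "b"
Concatenate remaining + first: "b" + "fpdnd" = "bfpdnd"

bfpdnd


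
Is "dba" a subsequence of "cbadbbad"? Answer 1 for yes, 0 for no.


Check if "dba" is a subsequence of "cbadbbad"
Greedy scan:
  Position 0 ('c'): no match needed
  Position 1 ('b'): no match needed
  Position 2 ('a'): no match needed
  Position 3 ('d'): matches sub[0] = 'd'
  Position 4 ('b'): matches sub[1] = 'b'
  Position 5 ('b'): no match needed
  Position 6 ('a'): matches sub[2] = 'a'
  Position 7 ('d'): no match needed
All 3 characters matched => is a subsequence

1


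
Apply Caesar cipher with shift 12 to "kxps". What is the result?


Caesar cipher: shift "kxps" by 12
  'k' (pos 10) + 12 = pos 22 = 'w'
  'x' (pos 23) + 12 = pos 9 = 'j'
  'p' (pos 15) + 12 = pos 1 = 'b'
  's' (pos 18) + 12 = pos 4 = 'e'
Result: wjbe

wjbe


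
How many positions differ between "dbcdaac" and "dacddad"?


Comparing "dbcdaac" and "dacddad" position by position:
  Position 0: 'd' vs 'd' => same
  Position 1: 'b' vs 'a' => DIFFER
  Position 2: 'c' vs 'c' => same
  Position 3: 'd' vs 'd' => same
  Position 4: 'a' vs 'd' => DIFFER
  Position 5: 'a' vs 'a' => same
  Position 6: 'c' vs 'd' => DIFFER
Positions that differ: 3

3


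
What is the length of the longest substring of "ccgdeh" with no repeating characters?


Input: "ccgdeh"
Sliding window (track last position of each char):
  Position 0 ('c'): window [0,0] length 1 -- new best
  Position 1 ('c'): repeat (last at 0), move window start to 1
  Position 1 ('c'): window [1,1] length 1
  Position 2 ('g'): window [1,2] length 2 -- new best
  Position 3 ('d'): window [1,3] length 3 -- new best
  Position 4 ('e'): window [1,4] length 4 -- new best
  Position 5 ('h'): window [1,5] length 5 -- new best
Longest substring with no repeats: "cgdeh" with length 5

5


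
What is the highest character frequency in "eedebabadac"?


Input: eedebabadac
Character counts:
  'a': 3
  'b': 2
  'c': 1
  'd': 2
  'e': 3
Maximum frequency: 3

3


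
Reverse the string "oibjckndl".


Input: oibjckndl
Reading characters right to left:
  Position 8: 'l'
  Position 7: 'd'
  Position 6: 'n'
  Position 5: 'k'
  Position 4: 'c'
  Position 3: 'j'
  Position 2: 'b'
  Position 1: 'i'
  Position 0: 'o'
Reversed: ldnkcjbio

ldnkcjbio


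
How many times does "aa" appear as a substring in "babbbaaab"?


Searching for "aa" in "babbbaaab"
Scanning each position:
  Position 0: "ba" => no
  Position 1: "ab" => no
  Position 2: "bb" => no
  Position 3: "bb" => no
  Position 4: "ba" => no
  Position 5: "aa" => MATCH
  Position 6: "aa" => MATCH
  Position 7: "ab" => no
Total occurrences: 2

2


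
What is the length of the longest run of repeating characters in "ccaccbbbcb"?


Input: "ccaccbbbcb"
Scanning for longest run:
  Position 1 ('c'): continues run of 'c', length=2
  Position 2 ('a'): new char, reset run to 1
  Position 3 ('c'): new char, reset run to 1
  Position 4 ('c'): continues run of 'c', length=2
  Position 5 ('b'): new char, reset run to 1
  Position 6 ('b'): continues run of 'b', length=2
  Position 7 ('b'): continues run of 'b', length=3
  Position 8 ('c'): new char, reset run to 1
  Position 9 ('b'): new char, reset run to 1
Longest run: 'b' with length 3

3


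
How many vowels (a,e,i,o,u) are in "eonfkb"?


Input: eonfkb
Checking each character:
  'e' at position 0: vowel (running total: 1)
  'o' at position 1: vowel (running total: 2)
  'n' at position 2: consonant
  'f' at position 3: consonant
  'k' at position 4: consonant
  'b' at position 5: consonant
Total vowels: 2

2


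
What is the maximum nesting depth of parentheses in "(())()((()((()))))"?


Input: "(())()((()((()))))"
Tracking depth:
  Position 0 '(': depth becomes 1
  Position 1 '(': depth becomes 2
  Position 2 ')': depth becomes 1
  Position 3 ')': depth becomes 0
  Position 4 '(': depth becomes 1
  Position 5 ')': depth becomes 0
  Position 6 '(': depth becomes 1
  Position 7 '(': depth becomes 2
  Position 8 '(': depth becomes 3
  Position 9 ')': depth becomes 2
  Position 10 '(': depth becomes 3
  Position 11 '(': depth becomes 4
  Position 12 '(': depth becomes 5
  Position 13 ')': depth becomes 4
  Position 14 ')': depth becomes 3
  Position 15 ')': depth becomes 2
  Position 16 ')': depth becomes 1
  Position 17 ')': depth becomes 0
Maximum depth reached: 5

5


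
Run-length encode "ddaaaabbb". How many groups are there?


Input: ddaaaabbb
Scanning for consecutive runs:
  Group 1: 'd' x 2 (positions 0-1)
  Group 2: 'a' x 4 (positions 2-5)
  Group 3: 'b' x 3 (positions 6-8)
Total groups: 3

3


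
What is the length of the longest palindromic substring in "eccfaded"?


Input: "eccfaded"
Checking substrings for palindromes:
  [5:8] "ded" (len 3) => palindrome
  [1:3] "cc" (len 2) => palindrome
Longest palindromic substring: "ded" with length 3

3


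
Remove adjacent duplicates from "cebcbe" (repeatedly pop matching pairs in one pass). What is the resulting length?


Input: cebcbe
Stack-based adjacent duplicate removal:
  Read 'c': push. Stack: c
  Read 'e': push. Stack: ce
  Read 'b': push. Stack: ceb
  Read 'c': push. Stack: cebc
  Read 'b': push. Stack: cebcb
  Read 'e': push. Stack: cebcbe
Final stack: "cebcbe" (length 6)

6


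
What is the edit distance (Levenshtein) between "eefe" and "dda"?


Computing edit distance: "eefe" -> "dda"
DP table:
           d    d    a
      0    1    2    3
  e   1    1    2    3
  e   2    2    2    3
  f   3    3    3    3
  e   4    4    4    4
Edit distance = dp[4][3] = 4

4


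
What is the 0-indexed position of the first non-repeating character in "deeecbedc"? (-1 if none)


Input: deeecbedc
Character frequencies:
  'b': 1
  'c': 2
  'd': 2
  'e': 4
Scanning left to right for freq == 1:
  Position 0 ('d'): freq=2, skip
  Position 1 ('e'): freq=4, skip
  Position 2 ('e'): freq=4, skip
  Position 3 ('e'): freq=4, skip
  Position 4 ('c'): freq=2, skip
  Position 5 ('b'): unique! => answer = 5

5


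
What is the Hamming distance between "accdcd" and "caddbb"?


Comparing "accdcd" and "caddbb" position by position:
  Position 0: 'a' vs 'c' => differ
  Position 1: 'c' vs 'a' => differ
  Position 2: 'c' vs 'd' => differ
  Position 3: 'd' vs 'd' => same
  Position 4: 'c' vs 'b' => differ
  Position 5: 'd' vs 'b' => differ
Total differences (Hamming distance): 5

5


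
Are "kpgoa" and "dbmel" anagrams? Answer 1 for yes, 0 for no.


Strings: "kpgoa", "dbmel"
Sorted first:  agkop
Sorted second: bdelm
Differ at position 0: 'a' vs 'b' => not anagrams

0


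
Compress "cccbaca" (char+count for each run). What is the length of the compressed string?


Input: cccbaca
Runs:
  'c' x 3 => "c3"
  'b' x 1 => "b1"
  'a' x 1 => "a1"
  'c' x 1 => "c1"
  'a' x 1 => "a1"
Compressed: "c3b1a1c1a1"
Compressed length: 10

10


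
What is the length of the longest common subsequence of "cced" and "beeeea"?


LCS of "cced" and "beeeea"
DP table:
           b    e    e    e    e    a
      0    0    0    0    0    0    0
  c   0    0    0    0    0    0    0
  c   0    0    0    0    0    0    0
  e   0    0    1    1    1    1    1
  d   0    0    1    1    1    1    1
LCS length = dp[4][6] = 1

1


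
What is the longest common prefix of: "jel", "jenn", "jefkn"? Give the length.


Words: jel, jenn, jefkn
  Position 0: all 'j' => match
  Position 1: all 'e' => match
  Position 2: ('l', 'n', 'f') => mismatch, stop
LCP = "je" (length 2)

2


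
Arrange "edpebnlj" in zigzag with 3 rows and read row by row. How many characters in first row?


Zigzag "edpebnlj" into 3 rows:
Placing characters:
  'e' => row 0
  'd' => row 1
  'p' => row 2
  'e' => row 1
  'b' => row 0
  'n' => row 1
  'l' => row 2
  'j' => row 1
Rows:
  Row 0: "eb"
  Row 1: "denj"
  Row 2: "pl"
First row length: 2

2


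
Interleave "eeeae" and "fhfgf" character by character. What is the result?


Interleaving "eeeae" and "fhfgf":
  Position 0: 'e' from first, 'f' from second => "ef"
  Position 1: 'e' from first, 'h' from second => "eh"
  Position 2: 'e' from first, 'f' from second => "ef"
  Position 3: 'a' from first, 'g' from second => "ag"
  Position 4: 'e' from first, 'f' from second => "ef"
Result: efehefagef

efehefagef


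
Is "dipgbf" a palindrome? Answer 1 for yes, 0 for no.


Input: dipgbf
Reversed: fbgpid
  Compare pos 0 ('d') with pos 5 ('f'): MISMATCH
  Compare pos 1 ('i') with pos 4 ('b'): MISMATCH
  Compare pos 2 ('p') with pos 3 ('g'): MISMATCH
Result: not a palindrome

0


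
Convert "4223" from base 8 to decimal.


Input: "4223" in base 8
Positional expansion:
  Digit '4' (value 4) x 8^3 = 2048
  Digit '2' (value 2) x 8^2 = 128
  Digit '2' (value 2) x 8^1 = 16
  Digit '3' (value 3) x 8^0 = 3
Sum = 2195

2195


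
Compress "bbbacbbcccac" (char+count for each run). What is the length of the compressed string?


Input: bbbacbbcccac
Runs:
  'b' x 3 => "b3"
  'a' x 1 => "a1"
  'c' x 1 => "c1"
  'b' x 2 => "b2"
  'c' x 3 => "c3"
  'a' x 1 => "a1"
  'c' x 1 => "c1"
Compressed: "b3a1c1b2c3a1c1"
Compressed length: 14

14


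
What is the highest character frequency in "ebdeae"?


Input: ebdeae
Character counts:
  'a': 1
  'b': 1
  'd': 1
  'e': 3
Maximum frequency: 3

3


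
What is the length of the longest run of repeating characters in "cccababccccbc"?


Input: "cccababccccbc"
Scanning for longest run:
  Position 1 ('c'): continues run of 'c', length=2
  Position 2 ('c'): continues run of 'c', length=3
  Position 3 ('a'): new char, reset run to 1
  Position 4 ('b'): new char, reset run to 1
  Position 5 ('a'): new char, reset run to 1
  Position 6 ('b'): new char, reset run to 1
  Position 7 ('c'): new char, reset run to 1
  Position 8 ('c'): continues run of 'c', length=2
  Position 9 ('c'): continues run of 'c', length=3
  Position 10 ('c'): continues run of 'c', length=4
  Position 11 ('b'): new char, reset run to 1
  Position 12 ('c'): new char, reset run to 1
Longest run: 'c' with length 4

4


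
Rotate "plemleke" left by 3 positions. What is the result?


Input: "plemleke", rotate left by 3
First 3 characters: "ple"
Remaining characters: "mleke"
Concatenate remaining + first: "mleke" + "ple" = "mlekeple"

mlekeple


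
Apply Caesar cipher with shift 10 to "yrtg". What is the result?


Caesar cipher: shift "yrtg" by 10
  'y' (pos 24) + 10 = pos 8 = 'i'
  'r' (pos 17) + 10 = pos 1 = 'b'
  't' (pos 19) + 10 = pos 3 = 'd'
  'g' (pos 6) + 10 = pos 16 = 'q'
Result: ibdq

ibdq


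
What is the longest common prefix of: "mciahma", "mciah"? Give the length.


Words: mciahma, mciah
  Position 0: all 'm' => match
  Position 1: all 'c' => match
  Position 2: all 'i' => match
  Position 3: all 'a' => match
  Position 4: all 'h' => match
LCP = "mciah" (length 5)

5


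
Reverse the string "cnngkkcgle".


Input: cnngkkcgle
Reading characters right to left:
  Position 9: 'e'
  Position 8: 'l'
  Position 7: 'g'
  Position 6: 'c'
  Position 5: 'k'
  Position 4: 'k'
  Position 3: 'g'
  Position 2: 'n'
  Position 1: 'n'
  Position 0: 'c'
Reversed: elgckkgnnc

elgckkgnnc


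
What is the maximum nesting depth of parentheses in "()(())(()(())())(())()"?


Input: "()(())(()(())())(())()"
Tracking depth:
  Position 0 '(': depth becomes 1
  Position 1 ')': depth becomes 0
  Position 2 '(': depth becomes 1
  Position 3 '(': depth becomes 2
  Position 4 ')': depth becomes 1
  Position 5 ')': depth becomes 0
  Position 6 '(': depth becomes 1
  Position 7 '(': depth becomes 2
  Position 8 ')': depth becomes 1
  Position 9 '(': depth becomes 2
  Position 10 '(': depth becomes 3
  Position 11 ')': depth becomes 2
  Position 12 ')': depth becomes 1
  Position 13 '(': depth becomes 2
  Position 14 ')': depth becomes 1
  Position 15 ')': depth becomes 0
  Position 16 '(': depth becomes 1
  Position 17 '(': depth becomes 2
  Position 18 ')': depth becomes 1
  Position 19 ')': depth becomes 0
  Position 20 '(': depth becomes 1
  Position 21 ')': depth becomes 0
Maximum depth reached: 3

3


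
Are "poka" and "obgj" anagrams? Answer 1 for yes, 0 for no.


Strings: "poka", "obgj"
Sorted first:  akop
Sorted second: bgjo
Differ at position 0: 'a' vs 'b' => not anagrams

0


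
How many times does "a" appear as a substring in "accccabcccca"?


Searching for "a" in "accccabcccca"
Scanning each position:
  Position 0: "a" => MATCH
  Position 1: "c" => no
  Position 2: "c" => no
  Position 3: "c" => no
  Position 4: "c" => no
  Position 5: "a" => MATCH
  Position 6: "b" => no
  Position 7: "c" => no
  Position 8: "c" => no
  Position 9: "c" => no
  Position 10: "c" => no
  Position 11: "a" => MATCH
Total occurrences: 3

3


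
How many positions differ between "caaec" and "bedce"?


Comparing "caaec" and "bedce" position by position:
  Position 0: 'c' vs 'b' => DIFFER
  Position 1: 'a' vs 'e' => DIFFER
  Position 2: 'a' vs 'd' => DIFFER
  Position 3: 'e' vs 'c' => DIFFER
  Position 4: 'c' vs 'e' => DIFFER
Positions that differ: 5

5


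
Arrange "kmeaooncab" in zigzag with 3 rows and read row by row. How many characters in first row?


Zigzag "kmeaooncab" into 3 rows:
Placing characters:
  'k' => row 0
  'm' => row 1
  'e' => row 2
  'a' => row 1
  'o' => row 0
  'o' => row 1
  'n' => row 2
  'c' => row 1
  'a' => row 0
  'b' => row 1
Rows:
  Row 0: "koa"
  Row 1: "maocb"
  Row 2: "en"
First row length: 3

3


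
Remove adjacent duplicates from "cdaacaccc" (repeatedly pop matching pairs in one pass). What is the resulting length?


Input: cdaacaccc
Stack-based adjacent duplicate removal:
  Read 'c': push. Stack: c
  Read 'd': push. Stack: cd
  Read 'a': push. Stack: cda
  Read 'a': matches stack top 'a' => pop. Stack: cd
  Read 'c': push. Stack: cdc
  Read 'a': push. Stack: cdca
  Read 'c': push. Stack: cdcac
  Read 'c': matches stack top 'c' => pop. Stack: cdca
  Read 'c': push. Stack: cdcac
Final stack: "cdcac" (length 5)

5


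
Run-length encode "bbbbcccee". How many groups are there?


Input: bbbbcccee
Scanning for consecutive runs:
  Group 1: 'b' x 4 (positions 0-3)
  Group 2: 'c' x 3 (positions 4-6)
  Group 3: 'e' x 2 (positions 7-8)
Total groups: 3

3


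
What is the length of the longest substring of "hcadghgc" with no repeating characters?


Input: "hcadghgc"
Sliding window (track last position of each char):
  Position 0 ('h'): window [0,0] length 1 -- new best
  Position 1 ('c'): window [0,1] length 2 -- new best
  Position 2 ('a'): window [0,2] length 3 -- new best
  Position 3 ('d'): window [0,3] length 4 -- new best
  Position 4 ('g'): window [0,4] length 5 -- new best
  Position 5 ('h'): repeat (last at 0), move window start to 1
  Position 5 ('h'): window [1,5] length 5
  Position 6 ('g'): repeat (last at 4), move window start to 5
  Position 6 ('g'): window [5,6] length 2
  Position 7 ('c'): window [5,7] length 3
Longest substring with no repeats: "hcadg" with length 5

5


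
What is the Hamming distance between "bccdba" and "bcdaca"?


Comparing "bccdba" and "bcdaca" position by position:
  Position 0: 'b' vs 'b' => same
  Position 1: 'c' vs 'c' => same
  Position 2: 'c' vs 'd' => differ
  Position 3: 'd' vs 'a' => differ
  Position 4: 'b' vs 'c' => differ
  Position 5: 'a' vs 'a' => same
Total differences (Hamming distance): 3

3


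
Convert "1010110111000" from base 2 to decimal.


Input: "1010110111000" in base 2
Positional expansion:
  Digit '1' (value 1) x 2^12 = 4096
  Digit '0' (value 0) x 2^11 = 0
  Digit '1' (value 1) x 2^10 = 1024
  Digit '0' (value 0) x 2^9 = 0
  Digit '1' (value 1) x 2^8 = 256
  Digit '1' (value 1) x 2^7 = 128
  Digit '0' (value 0) x 2^6 = 0
  Digit '1' (value 1) x 2^5 = 32
  Digit '1' (value 1) x 2^4 = 16
  Digit '1' (value 1) x 2^3 = 8
  Digit '0' (value 0) x 2^2 = 0
  Digit '0' (value 0) x 2^1 = 0
  Digit '0' (value 0) x 2^0 = 0
Sum = 5560

5560


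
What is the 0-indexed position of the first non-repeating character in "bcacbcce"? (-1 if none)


Input: bcacbcce
Character frequencies:
  'a': 1
  'b': 2
  'c': 4
  'e': 1
Scanning left to right for freq == 1:
  Position 0 ('b'): freq=2, skip
  Position 1 ('c'): freq=4, skip
  Position 2 ('a'): unique! => answer = 2

2


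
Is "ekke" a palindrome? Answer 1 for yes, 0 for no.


Input: ekke
Reversed: ekke
  Compare pos 0 ('e') with pos 3 ('e'): match
  Compare pos 1 ('k') with pos 2 ('k'): match
Result: palindrome

1


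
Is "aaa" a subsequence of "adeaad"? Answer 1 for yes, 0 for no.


Check if "aaa" is a subsequence of "adeaad"
Greedy scan:
  Position 0 ('a'): matches sub[0] = 'a'
  Position 1 ('d'): no match needed
  Position 2 ('e'): no match needed
  Position 3 ('a'): matches sub[1] = 'a'
  Position 4 ('a'): matches sub[2] = 'a'
  Position 5 ('d'): no match needed
All 3 characters matched => is a subsequence

1


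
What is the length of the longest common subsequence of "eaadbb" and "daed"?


LCS of "eaadbb" and "daed"
DP table:
           d    a    e    d
      0    0    0    0    0
  e   0    0    0    1    1
  a   0    0    1    1    1
  a   0    0    1    1    1
  d   0    1    1    1    2
  b   0    1    1    1    2
  b   0    1    1    1    2
LCS length = dp[6][4] = 2

2


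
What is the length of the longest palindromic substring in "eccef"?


Input: "eccef"
Checking substrings for palindromes:
  [0:4] "ecce" (len 4) => palindrome
  [1:3] "cc" (len 2) => palindrome
Longest palindromic substring: "ecce" with length 4

4


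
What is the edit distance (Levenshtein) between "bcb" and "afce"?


Computing edit distance: "bcb" -> "afce"
DP table:
           a    f    c    e
      0    1    2    3    4
  b   1    1    2    3    4
  c   2    2    2    2    3
  b   3    3    3    3    3
Edit distance = dp[3][4] = 3

3


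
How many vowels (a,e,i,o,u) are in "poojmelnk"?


Input: poojmelnk
Checking each character:
  'p' at position 0: consonant
  'o' at position 1: vowel (running total: 1)
  'o' at position 2: vowel (running total: 2)
  'j' at position 3: consonant
  'm' at position 4: consonant
  'e' at position 5: vowel (running total: 3)
  'l' at position 6: consonant
  'n' at position 7: consonant
  'k' at position 8: consonant
Total vowels: 3

3


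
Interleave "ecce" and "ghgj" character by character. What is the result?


Interleaving "ecce" and "ghgj":
  Position 0: 'e' from first, 'g' from second => "eg"
  Position 1: 'c' from first, 'h' from second => "ch"
  Position 2: 'c' from first, 'g' from second => "cg"
  Position 3: 'e' from first, 'j' from second => "ej"
Result: egchcgej

egchcgej


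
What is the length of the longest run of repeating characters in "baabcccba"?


Input: "baabcccba"
Scanning for longest run:
  Position 1 ('a'): new char, reset run to 1
  Position 2 ('a'): continues run of 'a', length=2
  Position 3 ('b'): new char, reset run to 1
  Position 4 ('c'): new char, reset run to 1
  Position 5 ('c'): continues run of 'c', length=2
  Position 6 ('c'): continues run of 'c', length=3
  Position 7 ('b'): new char, reset run to 1
  Position 8 ('a'): new char, reset run to 1
Longest run: 'c' with length 3

3


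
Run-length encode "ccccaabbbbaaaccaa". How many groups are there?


Input: ccccaabbbbaaaccaa
Scanning for consecutive runs:
  Group 1: 'c' x 4 (positions 0-3)
  Group 2: 'a' x 2 (positions 4-5)
  Group 3: 'b' x 4 (positions 6-9)
  Group 4: 'a' x 3 (positions 10-12)
  Group 5: 'c' x 2 (positions 13-14)
  Group 6: 'a' x 2 (positions 15-16)
Total groups: 6

6


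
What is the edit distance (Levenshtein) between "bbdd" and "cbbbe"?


Computing edit distance: "bbdd" -> "cbbbe"
DP table:
           c    b    b    b    e
      0    1    2    3    4    5
  b   1    1    1    2    3    4
  b   2    2    1    1    2    3
  d   3    3    2    2    2    3
  d   4    4    3    3    3    3
Edit distance = dp[4][5] = 3

3


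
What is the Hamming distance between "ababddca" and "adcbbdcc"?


Comparing "ababddca" and "adcbbdcc" position by position:
  Position 0: 'a' vs 'a' => same
  Position 1: 'b' vs 'd' => differ
  Position 2: 'a' vs 'c' => differ
  Position 3: 'b' vs 'b' => same
  Position 4: 'd' vs 'b' => differ
  Position 5: 'd' vs 'd' => same
  Position 6: 'c' vs 'c' => same
  Position 7: 'a' vs 'c' => differ
Total differences (Hamming distance): 4

4


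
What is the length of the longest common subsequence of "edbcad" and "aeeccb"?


LCS of "edbcad" and "aeeccb"
DP table:
           a    e    e    c    c    b
      0    0    0    0    0    0    0
  e   0    0    1    1    1    1    1
  d   0    0    1    1    1    1    1
  b   0    0    1    1    1    1    2
  c   0    0    1    1    2    2    2
  a   0    1    1    1    2    2    2
  d   0    1    1    1    2    2    2
LCS length = dp[6][6] = 2

2


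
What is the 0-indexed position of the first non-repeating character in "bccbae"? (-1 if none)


Input: bccbae
Character frequencies:
  'a': 1
  'b': 2
  'c': 2
  'e': 1
Scanning left to right for freq == 1:
  Position 0 ('b'): freq=2, skip
  Position 1 ('c'): freq=2, skip
  Position 2 ('c'): freq=2, skip
  Position 3 ('b'): freq=2, skip
  Position 4 ('a'): unique! => answer = 4

4


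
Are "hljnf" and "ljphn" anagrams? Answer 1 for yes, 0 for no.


Strings: "hljnf", "ljphn"
Sorted first:  fhjln
Sorted second: hjlnp
Differ at position 0: 'f' vs 'h' => not anagrams

0


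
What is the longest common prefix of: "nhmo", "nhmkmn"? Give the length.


Words: nhmo, nhmkmn
  Position 0: all 'n' => match
  Position 1: all 'h' => match
  Position 2: all 'm' => match
  Position 3: ('o', 'k') => mismatch, stop
LCP = "nhm" (length 3)

3


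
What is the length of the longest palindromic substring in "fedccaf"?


Input: "fedccaf"
Checking substrings for palindromes:
  [3:5] "cc" (len 2) => palindrome
Longest palindromic substring: "cc" with length 2

2


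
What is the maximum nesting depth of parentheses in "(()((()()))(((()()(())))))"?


Input: "(()((()()))(((()()(())))))"
Tracking depth:
  Position 0 '(': depth becomes 1
  Position 1 '(': depth becomes 2
  Position 2 ')': depth becomes 1
  Position 3 '(': depth becomes 2
  Position 4 '(': depth becomes 3
  Position 5 '(': depth becomes 4
  Position 6 ')': depth becomes 3
  Position 7 '(': depth becomes 4
  Position 8 ')': depth becomes 3
  Position 9 ')': depth becomes 2
  Position 10 ')': depth becomes 1
  Position 11 '(': depth becomes 2
  Position 12 '(': depth becomes 3
  Position 13 '(': depth becomes 4
  Position 14 '(': depth becomes 5
  Position 15 ')': depth becomes 4
  Position 16 '(': depth becomes 5
  Position 17 ')': depth becomes 4
  Position 18 '(': depth becomes 5
  Position 19 '(': depth becomes 6
  Position 20 ')': depth becomes 5
  Position 21 ')': depth becomes 4
  Position 22 ')': depth becomes 3
  Position 23 ')': depth becomes 2
  Position 24 ')': depth becomes 1
  Position 25 ')': depth becomes 0
Maximum depth reached: 6

6
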